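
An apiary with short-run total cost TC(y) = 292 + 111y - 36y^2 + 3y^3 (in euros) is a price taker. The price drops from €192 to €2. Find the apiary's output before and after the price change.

Output falls from 9 to 0 (the firm shuts down)

MC = 111 - 72y + 9y^2; the shutdown threshold is min AVC = €3 (at y = 6).
With P = €192 above the shutdown price, P = MC gives y = 9.
At P = €2 < min AVC = €3, price no longer covers variable cost at any output, so the firm shuts down: y = 0.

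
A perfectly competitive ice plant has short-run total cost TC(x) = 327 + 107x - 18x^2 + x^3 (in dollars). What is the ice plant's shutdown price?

$26 per unit

Short-run supply begins at min AVC. From VC = 107x - 18x^2 + x^3, AVC = 107 - 18x + x^2.
dAVC/dx = -18 + 2x = 0 gives x = 9. min AVC = 107 - 18·9 + 9^2 = 26.
So the shutdown price is $26.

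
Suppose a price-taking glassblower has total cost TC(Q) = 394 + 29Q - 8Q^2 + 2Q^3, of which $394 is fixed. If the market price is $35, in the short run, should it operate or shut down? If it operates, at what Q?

Produce at Q = 3

Variable cost is VC = 29Q - 8Q^2 + 2Q^3, so AVC = VC/Q = 29 - 8Q + 2Q^2 and MC = dTC/dQ = 29 - 16Q + 6Q^2.
The AVC parabola has its vertex at Q = 8/4 = 2, where AVC = 29 - 8·2 + 2·2^2 = $21.
P = $35 exceeds min AVC = $21, so the firm stays open.
Solving P = MC: -6 - 16Q + 6Q^2 = 0 ⇒ Q = -1/3 or 3. On the upward-sloping branch, Q* = 3.
Check: AVC at Q = 3 is $23 ≤ P, so revenue covers variable cost.
Profit = P·Q − TC = 35·3 − 463 = -$358, a loss, but smaller than the $394 fixed cost the firm would lose by shutting down.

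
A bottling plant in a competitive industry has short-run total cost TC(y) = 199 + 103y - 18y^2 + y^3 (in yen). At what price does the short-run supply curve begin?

Short-run supply begins at min AVC. From VC = 103y - 18y^2 + y^3, AVC = 103 - 18y + y^2.
At the minimum of AVC, MC = AVC. MC = 103 - 36y + 3y^2; setting MC = AVC gives 2y^2 - 18y = 0, so y = 9. min AVC = 22.
So the shutdown price is ¥22.

¥22 per unit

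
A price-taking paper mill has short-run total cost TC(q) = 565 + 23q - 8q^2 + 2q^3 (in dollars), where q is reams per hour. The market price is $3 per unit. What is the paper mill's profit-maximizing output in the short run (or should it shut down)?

From TC, MC = TC'(q) = 23 - 16q + 6q^2 and AVC = VC/q = 23 - 8q + 2q^2.
The AVC parabola has its vertex at q = 8/4 = 2, where AVC = 23 - 8·2 + 2·2^2 = $15.
Since P = $3 < min AVC = $15, price fails to cover variable cost at any output.
Best response: produce nothing and absorb the $565 fixed cost.

Shut down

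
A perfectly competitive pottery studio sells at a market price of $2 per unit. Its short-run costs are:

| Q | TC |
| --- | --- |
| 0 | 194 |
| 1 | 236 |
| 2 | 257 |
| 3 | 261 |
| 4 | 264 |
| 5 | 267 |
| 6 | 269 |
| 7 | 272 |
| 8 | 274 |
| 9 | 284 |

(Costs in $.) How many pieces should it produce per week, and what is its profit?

Q = 0 (shut down); profit = -$194

Profit at each row (π = 2Q − TC): Q=0: -194; Q=1: -234; Q=2: -253; Q=3: -255; Q=4: -256; Q=5: -257; Q=6: -257; Q=7: -258; Q=8: -258; Q=9: -266.
Profit is highest at Q = 0. Equivalently, the lowest AVC in the table is 80/8 ≈ $10 at Q = 8, and P = $2 falls below it — price never covers variable cost, so the firm shuts down and loses only its fixed cost.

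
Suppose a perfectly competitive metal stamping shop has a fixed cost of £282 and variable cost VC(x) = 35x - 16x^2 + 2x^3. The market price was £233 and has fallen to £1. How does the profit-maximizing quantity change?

MC = 35 - 32x + 6x^2; the shutdown threshold is min AVC = £3 (at x = 4).
With P = £233 above the shutdown price, P = MC gives x = 9.
At P = £1 < min AVC = £3, price no longer covers variable cost at any output, so the firm shuts down: x = 0.

Output falls from 9 to 0 (the firm shuts down)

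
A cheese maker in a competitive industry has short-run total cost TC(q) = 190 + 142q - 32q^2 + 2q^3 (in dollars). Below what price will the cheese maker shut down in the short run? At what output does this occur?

The firm shuts down when price falls below the minimum of average variable cost. AVC = VC/q = 142 - 32q + 2q^2.
At the minimum of AVC, MC = AVC. MC = 142 - 64q + 6q^2; setting MC = AVC gives 4q^2 - 32q = 0, so q = 8. min AVC = 14.
For P < $14 the firm produces nothing.

$14 per unit, at q = 8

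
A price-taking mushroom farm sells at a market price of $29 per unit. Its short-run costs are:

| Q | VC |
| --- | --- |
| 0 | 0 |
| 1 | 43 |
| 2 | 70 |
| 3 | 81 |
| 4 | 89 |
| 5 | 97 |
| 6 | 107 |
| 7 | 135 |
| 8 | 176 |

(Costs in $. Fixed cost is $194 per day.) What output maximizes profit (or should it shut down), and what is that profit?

Q = 7; profit = -$126

Tabulate TR − TC: Q=0: -194; Q=1: -208; Q=2: -206; Q=3: -188; Q=4: -167; Q=5: -146; Q=6: -127; Q=7: -126; Q=8: -138.
Profit is maximized at Q = 7. AVC there is 135/7 = $19.29 ≤ P, so producing beats shutting down (which would give -$194).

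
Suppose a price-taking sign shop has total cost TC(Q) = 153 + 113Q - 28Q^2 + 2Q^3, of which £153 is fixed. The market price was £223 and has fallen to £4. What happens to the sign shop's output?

MC = 113 - 56Q + 6Q^2; the shutdown threshold is min AVC = £15 (at Q = 7).
At P = £223 ≥ min AVC, set P = MC on the rising branch: Q = 11.
At P = £4 < min AVC = £15, price no longer covers variable cost at any output, so the firm shuts down: Q = 0.

Output falls from 11 to 0 (the firm shuts down)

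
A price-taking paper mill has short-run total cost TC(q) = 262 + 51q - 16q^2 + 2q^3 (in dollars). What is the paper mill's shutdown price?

$19 per unit

Short-run supply begins at min AVC. From VC = 51q - 16q^2 + 2q^3, AVC = 51 - 16q + 2q^2.
dAVC/dq = -16 + 4q = 0 gives q = 4. min AVC = 51 - 16·4 + 2·4^2 = 19.
The firm shuts down for any P below $19.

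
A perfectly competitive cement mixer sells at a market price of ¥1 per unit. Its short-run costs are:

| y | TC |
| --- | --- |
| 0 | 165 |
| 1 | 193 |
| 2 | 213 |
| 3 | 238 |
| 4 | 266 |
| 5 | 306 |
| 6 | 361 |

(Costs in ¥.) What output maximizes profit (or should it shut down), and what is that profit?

y = 0 (shut down); profit = -¥165

Tabulate TR − TC: y=0: -165; y=1: -192; y=2: -211; y=3: -235; y=4: -262; y=5: -301; y=6: -355.
Profit is highest at y = 0. Equivalently, the lowest AVC in the table is 48/2 ≈ ¥24 at y = 2, and P = ¥1 falls below it — price never covers variable cost, so the firm shuts down and loses only its fixed cost.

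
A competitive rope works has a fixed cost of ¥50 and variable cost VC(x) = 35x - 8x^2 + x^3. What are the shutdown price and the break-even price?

Shutdown price = ¥19; break-even price = ¥30

AVC = 35 - 8x + x^2; minimized at x = 4, giving min AVC = ¥19. That is the shutdown price.
ATC = 50/x + 35 - 8x + x^2. Setting dATC/dx = −50/x^2 − 8 + 2x = 0 gives x = 5 (since 2·5^3 − 8·5^2 = 50).
min ATC = 50/5 + 35 − 8·5 + 5^2 = ¥30. That is the break-even price.
Between these two prices the firm operates at a loss; above ¥30 it earns a profit.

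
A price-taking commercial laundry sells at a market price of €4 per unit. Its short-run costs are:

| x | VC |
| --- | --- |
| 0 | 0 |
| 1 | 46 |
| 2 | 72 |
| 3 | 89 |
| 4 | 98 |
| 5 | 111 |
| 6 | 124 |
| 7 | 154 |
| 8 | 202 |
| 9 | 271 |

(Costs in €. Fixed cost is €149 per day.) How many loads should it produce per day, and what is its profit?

Profit at each row (π = 4x − TC): x=0: -149; x=1: -191; x=2: -213; x=3: -226; x=4: -231; x=5: -240; x=6: -249; x=7: -275; x=8: -319; x=9: -384.
Profit is highest at x = 0. Equivalently, the lowest AVC in the table is 124/6 ≈ €20.67 at x = 6, and P = €4 falls below it — price never covers variable cost, so the firm shuts down and loses only its fixed cost.

x = 0 (shut down); profit = -€149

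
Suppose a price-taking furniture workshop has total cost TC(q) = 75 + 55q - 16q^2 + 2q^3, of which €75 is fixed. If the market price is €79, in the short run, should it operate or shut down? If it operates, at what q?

From TC, MC = TC'(q) = 55 - 32q + 6q^2 and AVC = VC/q = 55 - 16q + 2q^2.
The AVC parabola has its vertex at q = 16/4 = 4, where AVC = 55 - 16·4 + 2·4^2 = €23.
P = €79 exceeds min AVC = €23, so the firm stays open.
P = MC gives -24 - 32q + 6q^2 = 0, with roots -2/3 and 6. Take the larger (rising MC): q* = 6.
Check: AVC at q = 6 is €31 ≤ P, so revenue covers variable cost.
Profit = P·q − TC = 79·6 − 261 = €213.

Produce at q = 6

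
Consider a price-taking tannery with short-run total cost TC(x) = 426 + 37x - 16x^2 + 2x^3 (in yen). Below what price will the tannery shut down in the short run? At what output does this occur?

¥5 per unit, at x = 4

The shutdown price is the minimum of AVC. VC = 37x - 16x^2 + 2x^3, so AVC = 37 - 16x + 2x^2.
dAVC/dx = -16 + 4x = 0 gives x = 4. min AVC = 37 - 16·4 + 2·4^2 = 5.
So the shutdown price is ¥5.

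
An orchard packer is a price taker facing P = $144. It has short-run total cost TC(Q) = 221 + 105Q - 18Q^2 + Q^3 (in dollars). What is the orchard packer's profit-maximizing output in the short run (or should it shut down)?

Variable cost is VC = 105Q - 18Q^2 + Q^3, so AVC = VC/Q = 105 - 18Q + Q^2 and MC = dTC/dQ = 105 - 36Q + 3Q^2.
AVC is minimized where dAVC/dQ = -18 + 2Q = 0, at Q = 9; min AVC = 105 - 18·9 + 9^2 = $24.
Since P = $144 ≥ min AVC = $24, price covers variable cost and the firm should produce.
Solving P = MC: -39 - 36Q + 3Q^2 = 0 ⇒ Q = -1 or 13. On the upward-sloping branch, Q* = 13.
Check: AVC at Q = 13 is $40 ≤ P, so revenue covers variable cost.
Profit = P·Q − TC = 144·13 − 741 = $1131.

Produce at Q = 13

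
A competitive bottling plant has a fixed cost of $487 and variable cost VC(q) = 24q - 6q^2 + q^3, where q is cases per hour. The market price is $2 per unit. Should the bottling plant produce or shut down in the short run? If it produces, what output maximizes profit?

Shut down

From TC, MC = TC'(q) = 24 - 12q + 3q^2 and AVC = VC/q = 24 - 6q + q^2.
AVC hits its minimum where MC = AVC, at q = 3, giving min AVC = 24 - 6·3 + 3^2 = $15.
Since P = $2 < min AVC = $15, price fails to cover variable cost at any output.
Best response: produce nothing and absorb the $487 fixed cost.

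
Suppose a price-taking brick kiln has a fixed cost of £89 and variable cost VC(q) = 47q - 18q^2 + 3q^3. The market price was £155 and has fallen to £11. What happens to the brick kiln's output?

MC = 47 - 36q + 9q^2; the shutdown threshold is min AVC = £20 (at q = 3).
With P = £155 above the shutdown price, P = MC gives q = 6.
At P = £11 < min AVC = £20, price no longer covers variable cost at any output, so the firm shuts down: q = 0.

Output falls from 6 to 0 (the firm shuts down)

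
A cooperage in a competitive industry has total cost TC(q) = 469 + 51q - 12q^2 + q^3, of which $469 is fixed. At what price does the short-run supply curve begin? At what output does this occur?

The firm shuts down when price falls below the minimum of average variable cost. AVC = VC/q = 51 - 12q + q^2.
dAVC/dq = -12 + 2q = 0 gives q = 6. min AVC = 51 - 12·6 + 6^2 = 15.
The firm shuts down for any P below $15.

$15 per unit, at q = 6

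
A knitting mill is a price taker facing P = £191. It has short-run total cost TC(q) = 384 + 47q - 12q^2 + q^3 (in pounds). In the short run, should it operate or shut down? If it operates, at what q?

Produce at q = 12

Strip out fixed cost: VC = 47q - 12q^2 + q^3. Then AVC = 47 - 12q + q^2 and MC = 47 - 24q + 3q^2.
AVC hits its minimum where MC = AVC, at q = 6, giving min AVC = 47 - 12·6 + 6^2 = £11.
P = £191 exceeds min AVC = £11, so the firm stays open.
Solving P = MC: -144 - 24q + 3q^2 = 0 ⇒ q = -4 or 12. On the upward-sloping branch, q* = 12.
Check: AVC at q = 12 is £47 ≤ P, so revenue covers variable cost.
Profit = P·q − TC = 191·12 − 948 = £1344.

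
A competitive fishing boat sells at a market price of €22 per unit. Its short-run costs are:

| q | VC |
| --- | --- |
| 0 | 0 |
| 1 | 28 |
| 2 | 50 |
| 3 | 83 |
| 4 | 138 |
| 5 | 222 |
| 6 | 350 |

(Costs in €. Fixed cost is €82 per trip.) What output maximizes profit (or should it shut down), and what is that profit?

q = 0 (shut down); profit = -€82

Profit at each row (π = 22q − TC): q=0: -82; q=1: -88; q=2: -88; q=3: -99; q=4: -132; q=5: -194; q=6: -300.
Profit is highest at q = 0. Equivalently, the lowest AVC in the table is 50/2 ≈ €25 at q = 2, and P = €22 falls below it — price never covers variable cost, so the firm shuts down and loses only its fixed cost.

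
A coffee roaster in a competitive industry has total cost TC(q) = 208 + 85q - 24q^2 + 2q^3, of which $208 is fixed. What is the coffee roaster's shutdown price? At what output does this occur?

The firm shuts down when price falls below the minimum of average variable cost. AVC = VC/q = 85 - 24q + 2q^2.
At the minimum of AVC, MC = AVC. MC = 85 - 48q + 6q^2; setting MC = AVC gives 4q^2 - 24q = 0, so q = 6. min AVC = 13.
The firm shuts down for any P below $13.

$13 per unit, at q = 6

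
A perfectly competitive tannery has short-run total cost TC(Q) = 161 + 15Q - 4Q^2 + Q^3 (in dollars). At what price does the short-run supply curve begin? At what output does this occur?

Short-run supply begins at min AVC. From VC = 15Q - 4Q^2 + Q^3, AVC = 15 - 4Q + Q^2.
dAVC/dQ = -4 + 2Q = 0 gives Q = 2. min AVC = 15 - 4·2 + 2^2 = 11.
The firm shuts down for any P below $11.

$11 per unit, at Q = 2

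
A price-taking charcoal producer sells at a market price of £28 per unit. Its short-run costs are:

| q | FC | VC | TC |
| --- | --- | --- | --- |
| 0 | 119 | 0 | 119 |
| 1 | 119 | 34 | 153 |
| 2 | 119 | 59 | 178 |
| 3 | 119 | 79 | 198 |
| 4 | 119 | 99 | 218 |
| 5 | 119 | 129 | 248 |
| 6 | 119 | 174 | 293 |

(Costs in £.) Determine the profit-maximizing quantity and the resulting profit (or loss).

q = 4; profit = -£106

Compute π = P·q − TC at each output: q=0: -119; q=1: -125; q=2: -122; q=3: -114; q=4: -106; q=5: -108; q=6: -125.
Profit is maximized at q = 4. AVC there is 99/4 = £24.75 ≤ P, so producing beats shutting down (which would give -£119).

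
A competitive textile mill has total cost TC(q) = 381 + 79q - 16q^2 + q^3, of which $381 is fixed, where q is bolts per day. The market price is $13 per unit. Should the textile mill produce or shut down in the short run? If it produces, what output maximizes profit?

Shut down

Variable cost is VC = 79q - 16q^2 + q^3, so AVC = VC/q = 79 - 16q + q^2 and MC = dTC/dq = 79 - 32q + 3q^2.
The AVC parabola has its vertex at q = 16/2 = 8, where AVC = 79 - 16·8 + 8^2 = $15.
P = $13 lies below min AVC = $15; no output level covers variable cost.
Shutting down limits the loss to fixed cost, $381.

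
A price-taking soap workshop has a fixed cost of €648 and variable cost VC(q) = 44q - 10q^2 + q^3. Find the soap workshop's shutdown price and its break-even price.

AVC = 44 - 10q + q^2; minimized at q = 5, giving min AVC = €19. That is the shutdown price.
ATC = 648/q + 44 - 10q + q^2. Setting dATC/dq = −648/q^2 − 10 + 2q = 0 gives q = 9 (since 2·9^3 − 10·9^2 = 648).
min ATC = 648/9 + 44 − 10·9 + 9^2 = €107. That is the break-even price.
For €19 ≤ P < €107 the firm produces at a loss; below €19 it shuts down.

Shutdown price = €19; break-even price = €107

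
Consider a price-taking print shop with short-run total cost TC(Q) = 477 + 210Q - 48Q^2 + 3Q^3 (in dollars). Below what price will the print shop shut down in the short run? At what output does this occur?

$18 per unit, at Q = 8

The firm shuts down when price falls below the minimum of average variable cost. AVC = VC/Q = 210 - 48Q + 3Q^2.
dAVC/dQ = -48 + 6Q = 0 gives Q = 8. min AVC = 210 - 48·8 + 3·8^2 = 18.
So the shutdown price is $18.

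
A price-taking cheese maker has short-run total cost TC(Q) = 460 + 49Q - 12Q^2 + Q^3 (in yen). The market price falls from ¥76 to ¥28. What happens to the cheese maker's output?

Output falls from 9 to 7

AVC = 49 - 12Q + Q^2, minimized at Q = 6 where min AVC = ¥13. MC = 49 - 24Q + 3Q^2.
At P = ¥76 ≥ min AVC, set P = MC on the rising branch: Q = 9.
At P = ¥28 ≥ min AVC, set P = MC: Q = 7. The firm stays open but cuts output.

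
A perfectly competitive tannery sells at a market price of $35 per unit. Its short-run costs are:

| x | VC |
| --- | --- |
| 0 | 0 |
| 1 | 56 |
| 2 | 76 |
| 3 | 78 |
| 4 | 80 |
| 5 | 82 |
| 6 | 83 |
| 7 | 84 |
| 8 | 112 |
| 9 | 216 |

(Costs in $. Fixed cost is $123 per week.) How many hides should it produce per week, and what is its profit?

Tabulate TR − TC: x=0: -123; x=1: -144; x=2: -129; x=3: -96; x=4: -63; x=5: -30; x=6: 4; x=7: 38; x=8: 45; x=9: -24.
Profit is maximized at x = 8. AVC there is 112/8 = $14 ≤ P, so producing beats shutting down (which would give -$123).

x = 8; profit = $45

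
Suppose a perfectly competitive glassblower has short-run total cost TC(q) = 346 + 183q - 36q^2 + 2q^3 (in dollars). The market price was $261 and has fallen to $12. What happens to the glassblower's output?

MC = 183 - 72q + 6q^2; the shutdown threshold is min AVC = $21 (at q = 9).
With P = $261 above the shutdown price, P = MC gives q = 13.
At P = $12 < min AVC = $21, price no longer covers variable cost at any output, so the firm shuts down: q = 0.

Output falls from 13 to 0 (the firm shuts down)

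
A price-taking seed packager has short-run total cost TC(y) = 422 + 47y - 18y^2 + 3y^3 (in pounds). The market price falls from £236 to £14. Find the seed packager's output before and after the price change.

Output falls from 7 to 0 (the firm shuts down)

AVC = 47 - 18y + 3y^2, minimized at y = 3 where min AVC = £20. MC = 47 - 36y + 9y^2.
At P = £236 ≥ min AVC, set P = MC on the rising branch: y = 7.
At P = £14 < min AVC = £20, price no longer covers variable cost at any output, so the firm shuts down: y = 0.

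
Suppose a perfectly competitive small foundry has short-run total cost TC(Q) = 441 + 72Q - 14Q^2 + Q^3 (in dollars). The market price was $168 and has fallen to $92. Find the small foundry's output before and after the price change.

Output falls from 12 to 10

AVC = 72 - 14Q + Q^2, minimized at Q = 7 where min AVC = $23. MC = 72 - 28Q + 3Q^2.
At P = $168 ≥ min AVC, set P = MC on the rising branch: Q = 12.
At P = $92 ≥ min AVC, set P = MC: Q = 10. The firm stays open but cuts output.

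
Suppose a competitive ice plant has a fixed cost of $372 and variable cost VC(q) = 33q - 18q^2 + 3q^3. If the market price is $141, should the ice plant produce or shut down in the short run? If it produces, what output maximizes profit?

Produce at q = 6

From TC, MC = TC'(q) = 33 - 36q + 9q^2 and AVC = VC/q = 33 - 18q + 3q^2.
AVC is minimized where dAVC/dq = -18 + 6q = 0, at q = 3; min AVC = 33 - 18·3 + 3·3^2 = $6.
Because $141 ≥ $6, revenue can cover variable cost; the firm operates.
Solving P = MC: -108 - 36q + 9q^2 = 0 ⇒ q = -2 or 6. On the upward-sloping branch, q* = 6.
Check: AVC at q = 6 is $33 ≤ P, so revenue covers variable cost.
Profit = P·q − TC = 141·6 − 570 = $276.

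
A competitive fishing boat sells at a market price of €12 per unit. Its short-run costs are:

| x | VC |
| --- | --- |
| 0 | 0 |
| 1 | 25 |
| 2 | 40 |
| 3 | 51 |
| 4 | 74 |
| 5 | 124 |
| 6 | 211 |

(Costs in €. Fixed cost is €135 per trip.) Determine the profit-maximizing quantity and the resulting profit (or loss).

Profit at each row (π = 12x − TC): x=0: -135; x=1: -148; x=2: -151; x=3: -150; x=4: -161; x=5: -199; x=6: -274.
Profit is highest at x = 0. Equivalently, the lowest AVC in the table is 51/3 ≈ €17 at x = 3, and P = €12 falls below it — price never covers variable cost, so the firm shuts down and loses only its fixed cost.

x = 0 (shut down); profit = -€135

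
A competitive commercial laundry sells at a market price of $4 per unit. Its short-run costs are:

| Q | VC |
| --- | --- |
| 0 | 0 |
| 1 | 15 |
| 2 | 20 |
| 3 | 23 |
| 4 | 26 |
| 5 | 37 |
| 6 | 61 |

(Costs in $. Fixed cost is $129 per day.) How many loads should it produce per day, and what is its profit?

Q = 0 (shut down); profit = -$129

Compute π = P·Q − TC at each output: Q=0: -129; Q=1: -140; Q=2: -141; Q=3: -140; Q=4: -139; Q=5: -146; Q=6: -166.
Profit is highest at Q = 0. Equivalently, the lowest AVC in the table is 26/4 ≈ $6.50 at Q = 4, and P = $4 falls below it — price never covers variable cost, so the firm shuts down and loses only its fixed cost.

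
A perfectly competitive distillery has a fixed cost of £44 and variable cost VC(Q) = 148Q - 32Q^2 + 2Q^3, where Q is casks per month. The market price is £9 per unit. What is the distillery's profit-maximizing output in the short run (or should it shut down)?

From TC, MC = TC'(Q) = 148 - 64Q + 6Q^2 and AVC = VC/Q = 148 - 32Q + 2Q^2.
The AVC parabola has its vertex at Q = 32/4 = 8, where AVC = 148 - 32·8 + 2·8^2 = £20.
With P < min AVC (£9 < £20), every unit sold adds to the loss.
The firm minimizes its loss by shutting down and losing only its fixed cost of £44.

Shut down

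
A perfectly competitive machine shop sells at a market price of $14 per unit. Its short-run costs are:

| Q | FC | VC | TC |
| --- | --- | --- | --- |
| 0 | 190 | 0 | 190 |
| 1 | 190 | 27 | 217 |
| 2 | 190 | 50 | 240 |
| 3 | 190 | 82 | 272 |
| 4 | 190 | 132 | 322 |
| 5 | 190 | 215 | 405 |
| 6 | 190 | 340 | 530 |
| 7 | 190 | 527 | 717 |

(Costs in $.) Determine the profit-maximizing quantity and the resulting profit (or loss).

Compute π = P·Q − TC at each output: Q=0: -190; Q=1: -203; Q=2: -212; Q=3: -230; Q=4: -266; Q=5: -335; Q=6: -446; Q=7: -619.
Profit is highest at Q = 0. Equivalently, the lowest AVC in the table is 50/2 ≈ $25 at Q = 2, and P = $14 falls below it — price never covers variable cost, so the firm shuts down and loses only its fixed cost.

Q = 0 (shut down); profit = -$190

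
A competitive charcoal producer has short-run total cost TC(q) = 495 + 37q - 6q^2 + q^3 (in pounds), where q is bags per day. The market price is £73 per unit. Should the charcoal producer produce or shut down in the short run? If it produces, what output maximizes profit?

Produce at q = 6

Strip out fixed cost: VC = 37q - 6q^2 + q^3. Then AVC = 37 - 6q + q^2 and MC = 37 - 12q + 3q^2.
The AVC parabola has its vertex at q = 6/2 = 3, where AVC = 37 - 6·3 + 3^2 = £28.
Because £73 ≥ £28, revenue can cover variable cost; the firm operates.
Set P = MC: 73 = 37 - 12q + 3q^2 → -36 - 12q + 3q^2 = 0. The roots are q = -2 and q = 6; the profit-maximizing output is on the rising part of MC, so q* = 6.
Check: AVC at q = 6 is £37 ≤ P, so revenue covers variable cost.
Profit = P·q − TC = 73·6 − 717 = -£279, a loss, but smaller than the £495 fixed cost the firm would lose by shutting down.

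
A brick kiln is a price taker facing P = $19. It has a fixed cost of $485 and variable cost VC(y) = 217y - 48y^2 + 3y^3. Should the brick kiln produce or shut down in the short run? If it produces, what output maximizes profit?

Shut down

Strip out fixed cost: VC = 217y - 48y^2 + 3y^3. Then AVC = 217 - 48y + 3y^2 and MC = 217 - 96y + 9y^2.
AVC hits its minimum where MC = AVC, at y = 8, giving min AVC = 217 - 48·8 + 3·8^2 = $25.
P = $19 lies below min AVC = $25; no output level covers variable cost.
Best response: produce nothing and absorb the $485 fixed cost.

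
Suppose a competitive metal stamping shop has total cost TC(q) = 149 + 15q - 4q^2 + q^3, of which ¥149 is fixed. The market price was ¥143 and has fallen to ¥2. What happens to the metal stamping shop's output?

Output falls from 8 to 0 (the firm shuts down)

AVC = 15 - 4q + q^2, minimized at q = 2 where min AVC = ¥11. MC = 15 - 8q + 3q^2.
At P = ¥143 ≥ min AVC, set P = MC on the rising branch: q = 8.
At P = ¥2 < min AVC = ¥11, price no longer covers variable cost at any output, so the firm shuts down: q = 0.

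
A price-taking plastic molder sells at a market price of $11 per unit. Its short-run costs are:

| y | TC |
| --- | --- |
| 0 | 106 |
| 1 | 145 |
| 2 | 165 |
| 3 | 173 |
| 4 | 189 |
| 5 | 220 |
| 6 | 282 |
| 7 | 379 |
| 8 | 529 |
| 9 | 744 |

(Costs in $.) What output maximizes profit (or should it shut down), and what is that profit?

y = 0 (shut down); profit = -$106

Profit at each row (π = 11y − TC): y=0: -106; y=1: -134; y=2: -143; y=3: -140; y=4: -145; y=5: -165; y=6: -216; y=7: -302; y=8: -441; y=9: -645.
Profit is highest at y = 0. Equivalently, the lowest AVC in the table is 83/4 ≈ $20.75 at y = 4, and P = $11 falls below it — price never covers variable cost, so the firm shuts down and loses only its fixed cost.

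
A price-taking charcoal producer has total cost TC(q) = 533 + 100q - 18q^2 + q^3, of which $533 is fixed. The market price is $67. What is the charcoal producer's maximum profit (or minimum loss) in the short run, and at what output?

Profit = -$49 at q = 11

AVC = 100 - 18q + q^2 has its minimum $19 at q = 9; price $67 clears that bar, so the firm operates.
MC = 100 - 36q + 3q^2. Setting P = MC and taking the root on the rising branch gives q* = 11.
TR = 67·11 = 737. TC = 533 + 253 = 786. Profit = 737 − 786 = -$49.
That loss of $49 beats the $533 the firm would lose by shutting down; producing recovers $484 of fixed cost.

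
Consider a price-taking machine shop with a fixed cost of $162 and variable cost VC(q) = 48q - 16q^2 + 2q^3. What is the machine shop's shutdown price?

$16 per unit

The firm shuts down when price falls below the minimum of average variable cost. AVC = VC/q = 48 - 16q + 2q^2.
At the minimum of AVC, MC = AVC. MC = 48 - 32q + 6q^2; setting MC = AVC gives 4q^2 - 16q = 0, so q = 4. min AVC = 16.
For P < $16 the firm produces nothing.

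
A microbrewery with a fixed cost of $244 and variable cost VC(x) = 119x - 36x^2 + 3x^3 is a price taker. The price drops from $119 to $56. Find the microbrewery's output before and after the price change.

Output falls from 8 to 7

AVC = 119 - 36x + 3x^2, minimized at x = 6 where min AVC = $11. MC = 119 - 72x + 9x^2.
At P = $119 ≥ min AVC, set P = MC on the rising branch: x = 8.
At P = $56 ≥ min AVC, set P = MC: x = 7. The firm stays open but cuts output.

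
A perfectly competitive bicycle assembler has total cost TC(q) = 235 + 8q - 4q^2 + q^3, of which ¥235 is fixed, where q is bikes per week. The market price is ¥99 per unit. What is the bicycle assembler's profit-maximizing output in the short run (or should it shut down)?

Strip out fixed cost: VC = 8q - 4q^2 + q^3. Then AVC = 8 - 4q + q^2 and MC = 8 - 8q + 3q^2.
AVC is minimized where dAVC/dq = -4 + 2q = 0, at q = 2; min AVC = 8 - 4·2 + 2^2 = ¥4.
Since P = ¥99 ≥ min AVC = ¥4, price covers variable cost and the firm should produce.
Solving P = MC: -91 - 8q + 3q^2 = 0 ⇒ q = -13/3 or 7. On the upward-sloping branch, q* = 7.
Check: AVC at q = 7 is ¥29 ≤ P, so revenue covers variable cost.
Profit = P·q − TC = 99·7 − 438 = ¥255.

Produce at q = 7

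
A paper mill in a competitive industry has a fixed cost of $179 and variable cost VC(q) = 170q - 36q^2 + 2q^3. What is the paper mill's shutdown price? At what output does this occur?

$8 per unit, at q = 9

The shutdown price is the minimum of AVC. VC = 170q - 36q^2 + 2q^3, so AVC = 170 - 36q + 2q^2.
At the minimum of AVC, MC = AVC. MC = 170 - 72q + 6q^2; setting MC = AVC gives 4q^2 - 36q = 0, so q = 9. min AVC = 8.
For P < $8 the firm produces nothing.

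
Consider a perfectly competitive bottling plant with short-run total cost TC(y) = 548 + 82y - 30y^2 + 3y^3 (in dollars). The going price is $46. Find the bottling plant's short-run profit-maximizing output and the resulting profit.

AVC = 82 - 30y + 3y^2 has its minimum $7 at y = 5; price $46 clears that bar, so the firm operates.
MC = 82 - 60y + 9y^2. Setting P = MC and taking the root on the rising branch gives y* = 6.
TR = 46·6 = 276. TC = 548 + 60 = 608. Profit = 276 − 608 = -$332.
That loss of $332 beats the $548 the firm would lose by shutting down; producing recovers $216 of fixed cost.

Profit = -$332 at y = 6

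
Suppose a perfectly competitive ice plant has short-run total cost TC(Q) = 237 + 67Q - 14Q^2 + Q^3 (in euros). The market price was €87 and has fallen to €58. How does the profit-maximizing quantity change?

Output falls from 10 to 9

MC = 67 - 28Q + 3Q^2; the shutdown threshold is min AVC = €18 (at Q = 7).
At P = €87 ≥ min AVC, set P = MC on the rising branch: Q = 10.
At P = €58 ≥ min AVC, set P = MC: Q = 9. The firm stays open but cuts output.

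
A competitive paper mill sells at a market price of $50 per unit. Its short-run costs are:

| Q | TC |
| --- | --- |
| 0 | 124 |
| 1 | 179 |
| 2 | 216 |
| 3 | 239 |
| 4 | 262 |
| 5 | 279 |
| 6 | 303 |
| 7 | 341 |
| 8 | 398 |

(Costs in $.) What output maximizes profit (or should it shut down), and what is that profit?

Q = 7; profit = $9

Tabulate TR − TC: Q=0: -124; Q=1: -129; Q=2: -116; Q=3: -89; Q=4: -62; Q=5: -29; Q=6: -3; Q=7: 9; Q=8: 2.
Profit is maximized at Q = 7. AVC there is 217/7 = $31 ≤ P, so producing beats shutting down (which would give -$124).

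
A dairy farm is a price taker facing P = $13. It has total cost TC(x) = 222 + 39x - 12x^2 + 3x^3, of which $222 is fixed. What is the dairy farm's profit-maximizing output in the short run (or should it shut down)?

Variable cost is VC = 39x - 12x^2 + 3x^3, so AVC = VC/x = 39 - 12x + 3x^2 and MC = dTC/dx = 39 - 24x + 9x^2.
AVC is minimized where dAVC/dx = -12 + 6x = 0, at x = 2; min AVC = 39 - 12·2 + 3·2^2 = $27.
Since P = $13 < min AVC = $27, price fails to cover variable cost at any output.
The firm minimizes its loss by shutting down and losing only its fixed cost of $222.

Shut down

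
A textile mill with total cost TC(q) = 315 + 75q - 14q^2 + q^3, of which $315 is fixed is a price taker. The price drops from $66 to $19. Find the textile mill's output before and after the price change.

Output falls from 9 to 0 (the firm shuts down)

AVC = 75 - 14q + q^2, minimized at q = 7 where min AVC = $26. MC = 75 - 28q + 3q^2.
At P = $66 ≥ min AVC, set P = MC on the rising branch: q = 9.
At P = $19 < min AVC = $26, price no longer covers variable cost at any output, so the firm shuts down: q = 0.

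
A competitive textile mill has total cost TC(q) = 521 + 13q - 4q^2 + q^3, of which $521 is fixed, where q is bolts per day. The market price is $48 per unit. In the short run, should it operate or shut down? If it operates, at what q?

Variable cost is VC = 13q - 4q^2 + q^3, so AVC = VC/q = 13 - 4q + q^2 and MC = dTC/dq = 13 - 8q + 3q^2.
The AVC parabola has its vertex at q = 4/2 = 2, where AVC = 13 - 4·2 + 2^2 = $9.
Because $48 ≥ $9, revenue can cover variable cost; the firm operates.
Solving P = MC: -35 - 8q + 3q^2 = 0 ⇒ q = -7/3 or 5. On the upward-sloping branch, q* = 5.
Check: AVC at q = 5 is $18 ≤ P, so revenue covers variable cost.
Profit = P·q − TC = 48·5 − 611 = -$371, a loss, but smaller than the $521 fixed cost the firm would lose by shutting down.

Produce at q = 5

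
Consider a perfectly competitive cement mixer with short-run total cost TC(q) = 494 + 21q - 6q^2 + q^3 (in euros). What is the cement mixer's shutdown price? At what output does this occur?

€12 per unit, at q = 3

The shutdown price is the minimum of AVC. VC = 21q - 6q^2 + q^3, so AVC = 21 - 6q + q^2.
At the minimum of AVC, MC = AVC. MC = 21 - 12q + 3q^2; setting MC = AVC gives 2q^2 - 6q = 0, so q = 3. min AVC = 12.
For P < €12 the firm produces nothing.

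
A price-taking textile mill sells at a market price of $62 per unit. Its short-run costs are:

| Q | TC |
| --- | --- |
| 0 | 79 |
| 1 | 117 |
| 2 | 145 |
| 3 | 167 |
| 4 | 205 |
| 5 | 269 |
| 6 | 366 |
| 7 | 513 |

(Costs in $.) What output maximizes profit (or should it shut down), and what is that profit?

Tabulate TR − TC: Q=0: -79; Q=1: -55; Q=2: -21; Q=3: 19; Q=4: 43; Q=5: 41; Q=6: 6; Q=7: -79.
Profit is maximized at Q = 4. AVC there is 126/4 = $31.50 ≤ P, so producing beats shutting down (which would give -$79).

Q = 4; profit = $43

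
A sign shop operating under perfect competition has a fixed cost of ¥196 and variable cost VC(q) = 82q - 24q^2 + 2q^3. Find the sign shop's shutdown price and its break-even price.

Shutdown price = ¥10; break-even price = ¥40

Shutdown price = min AVC. AVC = 82 - 24q + 2q^2, with vertex at q = 6 and minimum ¥10.
ATC = 196/q + 82 - 24q + 2q^2. Setting dATC/dq = −196/q^2 − 24 + 4q = 0 gives q = 7 (since 4·7^3 − 24·7^2 = 196).
min ATC = 196/7 + 82 − 24·7 + 2·7^2 = ¥40. That is the break-even price.
Between these two prices the firm operates at a loss; above ¥40 it earns a profit.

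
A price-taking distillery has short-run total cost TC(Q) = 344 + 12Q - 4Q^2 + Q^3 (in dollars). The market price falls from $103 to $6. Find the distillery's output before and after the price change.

MC = 12 - 8Q + 3Q^2; the shutdown threshold is min AVC = $8 (at Q = 2).
With P = $103 above the shutdown price, P = MC gives Q = 7.
At P = $6 < min AVC = $8, price no longer covers variable cost at any output, so the firm shuts down: Q = 0.

Output falls from 7 to 0 (the firm shuts down)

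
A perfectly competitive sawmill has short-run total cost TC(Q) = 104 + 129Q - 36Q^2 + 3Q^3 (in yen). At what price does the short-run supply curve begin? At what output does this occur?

Short-run supply begins at min AVC. From VC = 129Q - 36Q^2 + 3Q^3, AVC = 129 - 36Q + 3Q^2.
At the minimum of AVC, MC = AVC. MC = 129 - 72Q + 9Q^2; setting MC = AVC gives 6Q^2 - 36Q = 0, so Q = 6. min AVC = 21.
The firm shuts down for any P below ¥21.

¥21 per unit, at Q = 6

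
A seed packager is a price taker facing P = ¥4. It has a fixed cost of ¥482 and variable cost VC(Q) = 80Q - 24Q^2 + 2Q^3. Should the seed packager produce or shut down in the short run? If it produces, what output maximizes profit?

Variable cost is VC = 80Q - 24Q^2 + 2Q^3, so AVC = VC/Q = 80 - 24Q + 2Q^2 and MC = dTC/dQ = 80 - 48Q + 6Q^2.
The AVC parabola has its vertex at Q = 24/4 = 6, where AVC = 80 - 24·6 + 2·6^2 = ¥8.
P = ¥4 lies below min AVC = ¥8; no output level covers variable cost.
Shutting down limits the loss to fixed cost, ¥482.

Shut down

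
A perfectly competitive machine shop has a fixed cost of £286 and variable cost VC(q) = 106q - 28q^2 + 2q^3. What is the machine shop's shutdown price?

£8 per unit

Short-run supply begins at min AVC. From VC = 106q - 28q^2 + 2q^3, AVC = 106 - 28q + 2q^2.
At the minimum of AVC, MC = AVC. MC = 106 - 56q + 6q^2; setting MC = AVC gives 4q^2 - 28q = 0, so q = 7. min AVC = 8.
The firm shuts down for any P below £8.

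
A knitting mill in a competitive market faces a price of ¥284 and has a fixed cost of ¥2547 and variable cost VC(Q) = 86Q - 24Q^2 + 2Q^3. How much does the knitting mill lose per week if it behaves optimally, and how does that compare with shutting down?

AVC = 86 - 24Q + 2Q^2; min AVC = ¥14 at Q = 6. Since P = ¥284 ≥ min AVC, the firm produces.
With MC = 86 - 48Q + 6Q^2, P = MC on the upward-sloping part at Q* = 11.
TR = 284·11 = 3124. TC = 2547 + 704 = 3251. Profit = 3124 − 3251 = -¥127.
Shutting down would mean losing the fixed cost of ¥2547, so operating at a loss of ¥127 is better by ¥2420.

Profit = -¥127 at Q = 11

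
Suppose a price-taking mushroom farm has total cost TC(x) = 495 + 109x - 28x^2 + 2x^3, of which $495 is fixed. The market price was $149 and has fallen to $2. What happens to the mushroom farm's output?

MC = 109 - 56x + 6x^2; the shutdown threshold is min AVC = $11 (at x = 7).
With P = $149 above the shutdown price, P = MC gives x = 10.
At P = $2 < min AVC = $11, price no longer covers variable cost at any output, so the firm shuts down: x = 0.

Output falls from 10 to 0 (the firm shuts down)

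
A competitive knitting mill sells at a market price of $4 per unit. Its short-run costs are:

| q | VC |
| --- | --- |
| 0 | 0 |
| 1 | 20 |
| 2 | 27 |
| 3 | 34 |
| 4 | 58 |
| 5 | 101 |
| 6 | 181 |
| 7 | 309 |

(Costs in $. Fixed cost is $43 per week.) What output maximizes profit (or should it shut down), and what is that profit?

Profit at each row (π = 4q − TC): q=0: -43; q=1: -59; q=2: -62; q=3: -65; q=4: -85; q=5: -124; q=6: -200; q=7: -324.
Profit is highest at q = 0. Equivalently, the lowest AVC in the table is 34/3 ≈ $11.33 at q = 3, and P = $4 falls below it — price never covers variable cost, so the firm shuts down and loses only its fixed cost.

q = 0 (shut down); profit = -$43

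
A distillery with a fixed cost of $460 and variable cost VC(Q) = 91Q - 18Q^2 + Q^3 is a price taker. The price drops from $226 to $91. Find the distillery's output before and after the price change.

AVC = 91 - 18Q + Q^2, minimized at Q = 9 where min AVC = $10. MC = 91 - 36Q + 3Q^2.
With P = $226 above the shutdown price, P = MC gives Q = 15.
At P = $91 ≥ min AVC, set P = MC: Q = 12. The firm stays open but cuts output.

Output falls from 15 to 12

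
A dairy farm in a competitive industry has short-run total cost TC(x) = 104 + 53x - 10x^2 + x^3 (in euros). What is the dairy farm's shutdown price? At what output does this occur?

The firm shuts down when price falls below the minimum of average variable cost. AVC = VC/x = 53 - 10x + x^2.
dAVC/dx = -10 + 2x = 0 gives x = 5. min AVC = 53 - 10·5 + 5^2 = 28.
The firm shuts down for any P below €28.

€28 per unit, at x = 5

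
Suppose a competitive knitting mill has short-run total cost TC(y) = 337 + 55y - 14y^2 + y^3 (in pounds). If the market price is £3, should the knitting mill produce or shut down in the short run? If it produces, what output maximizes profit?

Shut down

Variable cost is VC = 55y - 14y^2 + y^3, so AVC = VC/y = 55 - 14y + y^2 and MC = dTC/dy = 55 - 28y + 3y^2.
AVC is minimized where dAVC/dy = -14 + 2y = 0, at y = 7; min AVC = 55 - 14·7 + 7^2 = £6.
With P < min AVC (£3 < £6), every unit sold adds to the loss.
Best response: produce nothing and absorb the £337 fixed cost.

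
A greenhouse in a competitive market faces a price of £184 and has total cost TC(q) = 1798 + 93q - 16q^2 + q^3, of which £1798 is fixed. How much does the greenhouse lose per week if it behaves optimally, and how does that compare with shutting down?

Profit = -£108 at q = 13

AVC = 93 - 16q + q^2 has its minimum £29 at q = 8; price £184 clears that bar, so the firm operates.
With MC = 93 - 32q + 3q^2, P = MC on the upward-sloping part at q* = 13.
TR = 184·13 = 2392. TC = 1798 + 702 = 2500. Profit = 2392 − 2500 = -£108.
Shutting down would mean losing the fixed cost of £1798, so operating at a loss of £108 is better by £1690.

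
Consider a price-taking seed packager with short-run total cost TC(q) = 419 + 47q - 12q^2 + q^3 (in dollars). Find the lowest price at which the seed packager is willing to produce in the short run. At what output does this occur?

$11 per unit, at q = 6

Short-run supply begins at min AVC. From VC = 47q - 12q^2 + q^3, AVC = 47 - 12q + q^2.
dAVC/dq = -12 + 2q = 0 gives q = 6. min AVC = 47 - 12·6 + 6^2 = 11.
So the shutdown price is $11.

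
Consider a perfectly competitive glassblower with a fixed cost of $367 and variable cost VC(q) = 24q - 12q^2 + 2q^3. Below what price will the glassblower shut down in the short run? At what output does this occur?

$6 per unit, at q = 3

Short-run supply begins at min AVC. From VC = 24q - 12q^2 + 2q^3, AVC = 24 - 12q + 2q^2.
dAVC/dq = -12 + 4q = 0 gives q = 3. min AVC = 24 - 12·3 + 2·3^2 = 6.
The firm shuts down for any P below $6.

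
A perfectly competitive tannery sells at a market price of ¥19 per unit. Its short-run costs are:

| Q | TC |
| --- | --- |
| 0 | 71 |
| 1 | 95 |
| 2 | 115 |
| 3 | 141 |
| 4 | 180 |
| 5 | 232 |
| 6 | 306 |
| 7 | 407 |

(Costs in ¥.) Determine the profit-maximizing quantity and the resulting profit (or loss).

Compute π = P·Q − TC at each output: Q=0: -71; Q=1: -76; Q=2: -77; Q=3: -84; Q=4: -104; Q=5: -137; Q=6: -192; Q=7: -274.
Profit is highest at Q = 0. Equivalently, the lowest AVC in the table is 44/2 ≈ ¥22 at Q = 2, and P = ¥19 falls below it — price never covers variable cost, so the firm shuts down and loses only its fixed cost.

Q = 0 (shut down); profit = -¥71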